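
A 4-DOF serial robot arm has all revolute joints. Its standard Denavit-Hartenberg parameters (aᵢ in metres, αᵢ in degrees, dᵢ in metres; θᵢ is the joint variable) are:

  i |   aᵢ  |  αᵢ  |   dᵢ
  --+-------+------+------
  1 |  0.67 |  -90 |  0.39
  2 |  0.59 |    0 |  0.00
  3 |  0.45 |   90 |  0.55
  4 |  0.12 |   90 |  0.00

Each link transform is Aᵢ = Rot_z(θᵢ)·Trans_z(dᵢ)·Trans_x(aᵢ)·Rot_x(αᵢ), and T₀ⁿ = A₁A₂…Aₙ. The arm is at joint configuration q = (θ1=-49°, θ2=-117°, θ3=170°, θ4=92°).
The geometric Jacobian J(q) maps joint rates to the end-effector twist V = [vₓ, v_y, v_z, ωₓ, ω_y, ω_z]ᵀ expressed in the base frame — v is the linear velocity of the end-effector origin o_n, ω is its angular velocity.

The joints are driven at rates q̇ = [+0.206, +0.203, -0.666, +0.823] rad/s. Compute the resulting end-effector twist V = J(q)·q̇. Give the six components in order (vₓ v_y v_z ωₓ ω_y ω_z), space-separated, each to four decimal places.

0.1503 0.0324 0.2574 0.0818 -0.7998 0.7013

o_n = [0.9454, -0.0665, 0.5597]
J₁: ẑ×o_n = [0.0665, 0.9454, -0.0000], ω = ẑ
J2: z=[0.7547, 0.6561, 0.0000] o=[0.4396, -0.5057, 0.3900] → [0.1113, -0.1280, -0.0004, 0.7547, 0.6561, 0.0000]
J3: z=[0.7547, 0.6561, 0.0000] o=[0.2638, -0.3035, 0.9157] → [-0.2336, 0.2687, -0.2683, 0.7547, 0.6561, 0.0000]
J4: z=[0.5240, -0.6027, 0.6018] o=[0.8566, -0.1471, 0.5563] → [-0.0505, 0.0517, 0.0958, 0.5240, -0.6027, 0.6018]
V = J·q̇ = [0.1503, 0.0324, 0.2574, 0.0818, -0.7998, 0.7013]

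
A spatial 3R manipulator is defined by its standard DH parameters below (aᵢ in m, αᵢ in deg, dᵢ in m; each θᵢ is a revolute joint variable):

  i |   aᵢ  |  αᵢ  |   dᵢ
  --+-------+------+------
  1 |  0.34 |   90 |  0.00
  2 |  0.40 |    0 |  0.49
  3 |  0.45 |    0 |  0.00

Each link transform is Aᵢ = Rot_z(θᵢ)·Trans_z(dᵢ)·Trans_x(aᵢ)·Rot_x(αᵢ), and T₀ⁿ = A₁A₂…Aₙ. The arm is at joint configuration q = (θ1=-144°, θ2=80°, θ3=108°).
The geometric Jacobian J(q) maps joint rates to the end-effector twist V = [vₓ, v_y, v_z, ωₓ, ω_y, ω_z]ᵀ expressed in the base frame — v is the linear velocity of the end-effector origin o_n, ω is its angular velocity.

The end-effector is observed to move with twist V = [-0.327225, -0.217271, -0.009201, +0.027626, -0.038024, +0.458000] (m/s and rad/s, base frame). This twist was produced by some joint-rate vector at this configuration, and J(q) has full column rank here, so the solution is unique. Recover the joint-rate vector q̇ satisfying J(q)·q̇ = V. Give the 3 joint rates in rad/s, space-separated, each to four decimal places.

0.4580 -0.4340 0.3870

o_n = [-0.2588, 0.4177, 0.3313]
J₁: ẑ×o_n = [-0.4177, -0.2588, 0.0000], ω = ẑ
J2: z=[-0.5878, 0.8090, 0.0000] o=[-0.2751, -0.1998, 0.0000] → [0.2680, 0.1947, -0.3762, -0.5878, 0.8090, 0.0000]
J3: z=[-0.5878, 0.8090, 0.0000] o=[-0.6193, 0.1557, 0.3939] → [-0.0507, -0.0368, -0.4456, -0.5878, 0.8090, 0.0000]
q̇ = J⁺·V = [0.4580, -0.4340, 0.3870]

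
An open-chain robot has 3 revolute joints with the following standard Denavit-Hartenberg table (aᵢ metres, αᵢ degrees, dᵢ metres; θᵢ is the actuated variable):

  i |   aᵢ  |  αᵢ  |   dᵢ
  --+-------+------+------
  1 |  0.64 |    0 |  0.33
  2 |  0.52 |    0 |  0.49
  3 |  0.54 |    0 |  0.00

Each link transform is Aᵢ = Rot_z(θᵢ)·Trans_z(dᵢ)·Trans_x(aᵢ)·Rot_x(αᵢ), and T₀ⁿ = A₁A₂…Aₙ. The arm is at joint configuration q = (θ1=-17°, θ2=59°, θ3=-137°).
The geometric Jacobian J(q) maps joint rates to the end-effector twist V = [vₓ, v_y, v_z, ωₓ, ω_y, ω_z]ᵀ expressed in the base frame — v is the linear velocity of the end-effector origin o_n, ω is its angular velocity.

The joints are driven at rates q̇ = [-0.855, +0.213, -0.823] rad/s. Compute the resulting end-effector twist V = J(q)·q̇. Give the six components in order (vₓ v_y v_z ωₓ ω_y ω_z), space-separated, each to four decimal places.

-0.7247 -0.7024 0.0000 0.0000 0.0000 -1.4650

o_n = [0.9514, -0.3771, 0.8200]
J₁: ẑ×o_n = [0.3771, 0.9514, -0.0000], ω = ẑ
J2: z=[0.0000, 0.0000, 1.0000] o=[0.6120, -0.1871, 0.3300] → [0.1900, 0.3394, -0.0000, 0.0000, 0.0000, 1.0000]
J3: z=[0.0000, 0.0000, 1.0000] o=[0.9985, 0.1608, 0.8200] → [0.5379, -0.0471, 0.0000, 0.0000, 0.0000, 1.0000]
V = J·q̇ = [-0.7247, -0.7024, 0.0000, 0.0000, 0.0000, -1.4650]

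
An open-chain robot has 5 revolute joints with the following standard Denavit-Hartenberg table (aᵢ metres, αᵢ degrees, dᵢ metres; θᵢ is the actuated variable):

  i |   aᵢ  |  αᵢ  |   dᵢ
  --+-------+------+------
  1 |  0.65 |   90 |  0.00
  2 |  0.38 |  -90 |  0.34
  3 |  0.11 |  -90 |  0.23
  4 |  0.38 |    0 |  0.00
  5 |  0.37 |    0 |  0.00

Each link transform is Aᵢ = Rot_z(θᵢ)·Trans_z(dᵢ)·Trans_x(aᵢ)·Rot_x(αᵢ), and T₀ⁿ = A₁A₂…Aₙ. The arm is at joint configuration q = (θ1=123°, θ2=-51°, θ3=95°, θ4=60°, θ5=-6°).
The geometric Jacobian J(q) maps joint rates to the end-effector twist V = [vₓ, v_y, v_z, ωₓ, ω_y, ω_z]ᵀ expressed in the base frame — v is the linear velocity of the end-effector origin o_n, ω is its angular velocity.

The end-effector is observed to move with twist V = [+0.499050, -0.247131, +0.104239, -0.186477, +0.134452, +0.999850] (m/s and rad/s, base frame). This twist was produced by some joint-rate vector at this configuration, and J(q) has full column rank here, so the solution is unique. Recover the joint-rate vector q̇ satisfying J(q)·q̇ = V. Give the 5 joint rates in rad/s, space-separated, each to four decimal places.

0.2110 -0.1250 0.6630 0.6930 -0.2130

o_n = [-0.4474, 0.3666, -0.5110]
J₁: ẑ×o_n = [-0.3666, -0.4474, 0.0000], ω = ẑ
J2: z=[0.8387, 0.5446, 0.0000] o=[-0.3540, 0.5451, 0.0000] → [-0.2783, 0.4286, -0.0989, 0.8387, 0.5446, 0.0000]
J3: z=[-0.4233, 0.6518, 0.6293] o=[-0.1991, 0.9309, -0.2953] → [0.2145, -0.2475, 0.4006, -0.4233, 0.6518, 0.6293]
J4: z=[0.4145, -0.4783, 0.7742] o=[-0.3851, 1.0160, -0.1431] → [0.6787, 0.1043, -0.2990, 0.4145, -0.4783, 0.7742]
J5: z=[0.4145, -0.4783, 0.7742] o=[-0.3989, 0.6897, -0.3374] → [0.3332, 0.0344, -0.1571, 0.4145, -0.4783, 0.7742]
q̇ = J⁺·V = [0.2110, -0.1250, 0.6630, 0.6930, -0.2130]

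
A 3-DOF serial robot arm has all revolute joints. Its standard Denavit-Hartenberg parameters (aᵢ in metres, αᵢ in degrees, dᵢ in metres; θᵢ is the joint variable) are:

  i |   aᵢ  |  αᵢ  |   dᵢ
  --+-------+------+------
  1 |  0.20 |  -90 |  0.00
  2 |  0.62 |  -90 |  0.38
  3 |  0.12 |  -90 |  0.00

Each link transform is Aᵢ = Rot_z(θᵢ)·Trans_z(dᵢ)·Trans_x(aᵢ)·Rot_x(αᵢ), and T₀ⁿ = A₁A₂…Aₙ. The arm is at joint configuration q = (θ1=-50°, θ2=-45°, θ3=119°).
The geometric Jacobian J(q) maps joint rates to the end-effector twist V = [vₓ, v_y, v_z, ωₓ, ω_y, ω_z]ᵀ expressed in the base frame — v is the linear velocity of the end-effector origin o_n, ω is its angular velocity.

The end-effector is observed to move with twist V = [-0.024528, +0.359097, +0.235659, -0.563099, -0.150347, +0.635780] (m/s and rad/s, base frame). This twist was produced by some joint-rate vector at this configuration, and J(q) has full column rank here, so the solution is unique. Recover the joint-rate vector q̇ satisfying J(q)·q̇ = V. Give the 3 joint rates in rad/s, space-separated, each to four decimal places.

0.3890 -0.5280 -0.3490

o_n = [0.5946, -0.2807, 0.3973]
J₁: ẑ×o_n = [0.2807, 0.5946, -0.0000], ω = ẑ
J2: z=[0.7660, 0.6428, 0.0000] o=[0.1286, -0.1532, 0.0000] → [0.2554, -0.3043, -0.3973, 0.7660, 0.6428, 0.0000]
J3: z=[0.4545, -0.5417, -0.7071] o=[0.7015, -0.2448, 0.4384] → [-0.0031, 0.0942, -0.0742, 0.4545, -0.5417, -0.7071]
q̇ = J⁺·V = [0.3890, -0.5280, -0.3490]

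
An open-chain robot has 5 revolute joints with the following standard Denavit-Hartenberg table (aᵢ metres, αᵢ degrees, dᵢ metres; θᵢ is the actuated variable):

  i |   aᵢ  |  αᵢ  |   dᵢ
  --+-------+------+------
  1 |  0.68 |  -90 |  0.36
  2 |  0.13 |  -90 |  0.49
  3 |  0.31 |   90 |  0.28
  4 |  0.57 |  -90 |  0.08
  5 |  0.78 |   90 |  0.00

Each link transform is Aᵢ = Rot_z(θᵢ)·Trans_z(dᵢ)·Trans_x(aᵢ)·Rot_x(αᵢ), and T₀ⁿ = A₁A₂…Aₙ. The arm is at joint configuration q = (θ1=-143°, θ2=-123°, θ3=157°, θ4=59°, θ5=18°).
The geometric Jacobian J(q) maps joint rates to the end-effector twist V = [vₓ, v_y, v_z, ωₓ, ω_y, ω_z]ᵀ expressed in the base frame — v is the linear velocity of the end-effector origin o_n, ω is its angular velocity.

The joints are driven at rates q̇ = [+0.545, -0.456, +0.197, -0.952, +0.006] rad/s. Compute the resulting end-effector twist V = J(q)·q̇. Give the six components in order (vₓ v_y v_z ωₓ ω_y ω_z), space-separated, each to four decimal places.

0.7398 -0.7437 -0.4716 -0.0396 -0.5586 0.3460

o_n = [-1.6969, -1.5956, 0.4203]
J₁: ẑ×o_n = [1.5956, -1.6969, 0.0000], ω = ẑ
J2: z=[0.6018, -0.7986, 0.0000] o=[-0.5431, -0.4092, 0.3600] → [-0.0481, -0.0363, -1.6355, 0.6018, -0.7986, 0.0000]
J3: z=[-0.6698, -0.5047, 0.5446] o=[-0.1916, -0.7580, 0.4690] → [0.4808, -0.8525, -0.1987, -0.6698, -0.5047, 0.5446]
J4: z=[-0.3840, 0.8632, 0.3277] o=[-0.5762, -0.8961, 0.3822] → [0.2621, -0.3526, 1.2361, -0.3840, 0.8632, 0.3277]
J5: z=[0.1998, -0.2688, 0.9422] o=[-1.1207, -1.0706, 0.4479] → [0.5022, -0.5374, -0.2598, 0.1998, -0.2688, 0.9422]
V = J·q̇ = [0.7398, -0.7437, -0.4716, -0.0396, -0.5586, 0.3460]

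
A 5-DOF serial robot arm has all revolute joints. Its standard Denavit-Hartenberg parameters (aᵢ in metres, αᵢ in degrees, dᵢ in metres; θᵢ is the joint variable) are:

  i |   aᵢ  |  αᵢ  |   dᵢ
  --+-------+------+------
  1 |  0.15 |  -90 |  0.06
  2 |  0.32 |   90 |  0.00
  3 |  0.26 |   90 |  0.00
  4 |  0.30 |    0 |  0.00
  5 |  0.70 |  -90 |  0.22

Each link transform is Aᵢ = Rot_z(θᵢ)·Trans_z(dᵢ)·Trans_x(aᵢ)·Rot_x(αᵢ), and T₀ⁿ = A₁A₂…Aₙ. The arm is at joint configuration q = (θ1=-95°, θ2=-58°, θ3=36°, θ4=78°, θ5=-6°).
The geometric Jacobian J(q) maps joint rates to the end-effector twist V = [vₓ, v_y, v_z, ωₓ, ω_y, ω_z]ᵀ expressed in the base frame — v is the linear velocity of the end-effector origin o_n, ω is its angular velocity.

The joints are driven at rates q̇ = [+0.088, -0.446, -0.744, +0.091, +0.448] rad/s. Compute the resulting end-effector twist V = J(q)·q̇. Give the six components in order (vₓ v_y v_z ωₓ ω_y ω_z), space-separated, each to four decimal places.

o_n = [0.1551, 0.1816, 1.3189]
J₁: ẑ×o_n = [-0.1816, 0.1551, 0.0000], ω = ẑ
J2: z=[0.9962, -0.0872, 0.0000] o=[-0.0131, -0.1494, 0.0600] → [-0.1097, -1.2541, 0.3444, 0.9962, -0.0872, 0.0000]
J3: z=[0.0739, 0.8448, 0.5299] o=[-0.0279, -0.3184, 0.3314] → [0.5694, 0.0239, -0.1176, 0.0739, 0.8448, 0.5299]
J4: z=[-0.8331, -0.2398, 0.4985] o=[0.1147, -0.4427, 0.5098] → [-0.5052, 0.6942, -0.5104, -0.8331, -0.2398, 0.4985]
J5: z=[-0.8331, -0.2398, 0.4985] o=[0.1706, -0.2246, 0.7081] → [-0.3490, 0.5012, -0.3421, -0.8331, -0.2398, 0.4985]
V = J·q̇ = [-0.5930, 0.8429, -0.2658, -0.9483, -0.7189, -0.0376]

-0.5930 0.8429 -0.2658 -0.9483 -0.7189 -0.0376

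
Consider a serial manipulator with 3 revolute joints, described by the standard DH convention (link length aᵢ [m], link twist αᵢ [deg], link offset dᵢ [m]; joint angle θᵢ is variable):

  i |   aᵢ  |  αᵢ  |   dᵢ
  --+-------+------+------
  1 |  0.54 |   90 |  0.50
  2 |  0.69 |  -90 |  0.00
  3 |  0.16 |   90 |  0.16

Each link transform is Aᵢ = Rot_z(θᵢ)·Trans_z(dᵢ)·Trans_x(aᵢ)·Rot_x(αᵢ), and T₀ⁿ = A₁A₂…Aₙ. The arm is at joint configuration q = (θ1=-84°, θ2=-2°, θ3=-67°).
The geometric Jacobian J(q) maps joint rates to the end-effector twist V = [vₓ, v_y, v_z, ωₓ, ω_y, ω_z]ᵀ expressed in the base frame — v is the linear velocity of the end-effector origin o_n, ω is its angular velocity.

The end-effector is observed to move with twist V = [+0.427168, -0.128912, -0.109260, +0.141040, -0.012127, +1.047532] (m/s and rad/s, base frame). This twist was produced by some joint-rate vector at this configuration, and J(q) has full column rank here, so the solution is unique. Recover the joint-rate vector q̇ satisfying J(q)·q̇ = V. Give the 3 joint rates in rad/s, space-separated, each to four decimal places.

o_n = [-0.0108, -1.3059, 0.6336]
J₁: ẑ×o_n = [1.3059, -0.0108, 0.0000], ω = ẑ
J2: z=[-0.9945, -0.1045, 0.0000] o=[0.0564, -0.5370, 0.5000] → [-0.0140, 0.1329, 0.7576, -0.9945, -0.1045, 0.0000]
J3: z=[0.0036, -0.0347, 0.9994] o=[0.1285, -1.2228, 0.4759] → [0.0776, -0.1398, -0.0051, 0.0036, -0.0347, 0.9994]
q̇ = J⁺·V = [0.2800, -0.1390, 0.7680]

0.2800 -0.1390 0.7680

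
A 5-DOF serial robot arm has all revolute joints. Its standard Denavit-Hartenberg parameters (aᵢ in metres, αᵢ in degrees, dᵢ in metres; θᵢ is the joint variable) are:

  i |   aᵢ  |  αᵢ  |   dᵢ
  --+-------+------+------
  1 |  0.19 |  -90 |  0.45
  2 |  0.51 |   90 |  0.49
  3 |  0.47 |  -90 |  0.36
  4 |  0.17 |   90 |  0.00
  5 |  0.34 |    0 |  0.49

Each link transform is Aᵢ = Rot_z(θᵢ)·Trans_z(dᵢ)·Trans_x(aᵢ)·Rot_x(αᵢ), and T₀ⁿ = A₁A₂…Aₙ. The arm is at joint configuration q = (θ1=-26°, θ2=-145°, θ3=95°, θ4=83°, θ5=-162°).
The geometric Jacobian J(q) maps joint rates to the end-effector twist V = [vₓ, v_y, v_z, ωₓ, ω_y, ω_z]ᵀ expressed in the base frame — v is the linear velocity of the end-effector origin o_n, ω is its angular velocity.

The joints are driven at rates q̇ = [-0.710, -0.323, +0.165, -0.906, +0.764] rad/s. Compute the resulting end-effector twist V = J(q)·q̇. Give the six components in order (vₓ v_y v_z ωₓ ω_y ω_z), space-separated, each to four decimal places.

o_n = [0.1118, 1.5401, 0.2872]
J₁: ẑ×o_n = [-1.5401, 0.1118, 0.0000], ω = ẑ
J2: z=[0.4384, 0.8988, 0.0000] o=[0.1708, -0.0833, 0.4500] → [-0.1463, 0.0714, 0.7646, 0.4384, 0.8988, 0.0000]
J3: z=[-0.5155, 0.2514, -0.8192] o=[0.0101, 0.5403, 0.7425] → [0.7045, -0.3181, -0.5410, -0.5155, 0.2514, -0.8192]
J4: z=[0.6952, -0.4361, -0.5714] o=[0.0599, 1.0369, 0.4241] → [0.3472, 0.0655, 0.3725, 0.6952, -0.4361, -0.5714]
J5: z=[0.4343, 0.8883, -0.1494] o=[0.1573, 1.0124, 0.5613] → [-0.1646, 0.1258, 0.2695, 0.4343, 0.8883, -0.1494]
V = J·q̇ = [0.8166, -0.1182, -0.4678, -0.5247, 0.8249, -0.4417]

0.8166 -0.1182 -0.4678 -0.5247 0.8249 -0.4417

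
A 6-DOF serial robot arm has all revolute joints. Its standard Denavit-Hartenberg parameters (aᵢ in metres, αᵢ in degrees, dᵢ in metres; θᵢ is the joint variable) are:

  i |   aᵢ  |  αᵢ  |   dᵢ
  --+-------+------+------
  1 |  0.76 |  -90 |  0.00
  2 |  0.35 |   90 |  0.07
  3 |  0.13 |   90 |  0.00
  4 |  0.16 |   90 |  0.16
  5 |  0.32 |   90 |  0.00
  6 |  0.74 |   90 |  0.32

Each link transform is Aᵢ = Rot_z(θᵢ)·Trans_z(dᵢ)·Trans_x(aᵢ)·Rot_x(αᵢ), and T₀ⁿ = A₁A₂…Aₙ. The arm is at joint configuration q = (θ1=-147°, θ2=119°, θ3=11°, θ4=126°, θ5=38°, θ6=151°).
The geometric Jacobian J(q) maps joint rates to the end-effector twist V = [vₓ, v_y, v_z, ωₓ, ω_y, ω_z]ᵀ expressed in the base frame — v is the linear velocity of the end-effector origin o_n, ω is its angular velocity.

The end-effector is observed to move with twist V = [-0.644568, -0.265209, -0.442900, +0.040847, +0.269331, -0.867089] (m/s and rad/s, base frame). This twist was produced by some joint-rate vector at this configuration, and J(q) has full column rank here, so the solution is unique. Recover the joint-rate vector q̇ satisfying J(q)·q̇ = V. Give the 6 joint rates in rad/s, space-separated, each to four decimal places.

-0.1650 -0.4050 0.1590 -0.5870 0.6020 -0.6640

o_n = [-0.3542, -0.7395, -0.7090]
J₁: ẑ×o_n = [0.7395, -0.3542, 0.0000], ω = ẑ
J2: z=[0.5446, -0.8387, 0.0000] o=[-0.6374, -0.4139, 0.0000] → [0.5946, 0.3861, 0.0602, 0.5446, -0.8387, 0.0000]
J3: z=[-0.7335, -0.4764, -0.4848] o=[-0.4570, -0.3802, -0.3061] → [0.0177, -0.3453, 0.3125, -0.7335, -0.4764, -0.4848]
J4: z=[-0.4571, 0.8736, -0.1669] o=[-0.3916, -0.3673, -0.4177] → [-0.3166, -0.1394, 0.1375, -0.4571, 0.8736, -0.1669]
J5: z=[-0.0242, -0.1998, -0.9795] o=[-0.6069, -0.2985, -0.4264] → [-0.3755, -0.2544, 0.0612, -0.0242, -0.1998, -0.9795]
J6: z=[-0.1872, -0.9616, 0.2007] o=[-0.9212, -0.2383, -0.4310] → [0.3680, 0.0618, 0.6391, -0.1872, -0.9616, 0.2007]
q̇ = J⁺·V = [-0.1650, -0.4050, 0.1590, -0.5870, 0.6020, -0.6640]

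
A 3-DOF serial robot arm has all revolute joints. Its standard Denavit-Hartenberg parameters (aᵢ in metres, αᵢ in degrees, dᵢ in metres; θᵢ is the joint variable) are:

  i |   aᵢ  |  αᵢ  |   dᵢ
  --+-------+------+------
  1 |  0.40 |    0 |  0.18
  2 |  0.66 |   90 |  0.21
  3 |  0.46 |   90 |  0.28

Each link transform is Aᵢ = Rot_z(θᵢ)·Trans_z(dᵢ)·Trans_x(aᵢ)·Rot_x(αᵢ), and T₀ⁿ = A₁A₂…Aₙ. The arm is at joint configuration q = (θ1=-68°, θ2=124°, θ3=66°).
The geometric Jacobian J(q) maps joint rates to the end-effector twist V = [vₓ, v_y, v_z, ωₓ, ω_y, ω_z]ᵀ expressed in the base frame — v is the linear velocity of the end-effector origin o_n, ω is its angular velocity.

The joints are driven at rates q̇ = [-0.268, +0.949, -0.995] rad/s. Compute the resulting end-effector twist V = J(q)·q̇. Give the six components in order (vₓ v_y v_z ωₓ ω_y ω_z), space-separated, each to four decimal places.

-0.2372 0.7872 -0.1862 -0.8249 0.5564 0.6810

o_n = [0.8557, 0.1748, 0.8102]
J₁: ẑ×o_n = [-0.1748, 0.8557, 0.0000], ω = ẑ
J2: z=[0.0000, 0.0000, 1.0000] o=[0.1498, -0.3709, 0.1800] → [-0.5457, 0.7058, 0.0000, 0.0000, 0.0000, 1.0000]
J3: z=[0.8290, -0.5592, 0.0000] o=[0.5189, 0.1763, 0.3900] → [-0.2350, -0.3484, 0.1871, 0.8290, -0.5592, 0.0000]
V = J·q̇ = [-0.2372, 0.7872, -0.1862, -0.8249, 0.5564, 0.6810]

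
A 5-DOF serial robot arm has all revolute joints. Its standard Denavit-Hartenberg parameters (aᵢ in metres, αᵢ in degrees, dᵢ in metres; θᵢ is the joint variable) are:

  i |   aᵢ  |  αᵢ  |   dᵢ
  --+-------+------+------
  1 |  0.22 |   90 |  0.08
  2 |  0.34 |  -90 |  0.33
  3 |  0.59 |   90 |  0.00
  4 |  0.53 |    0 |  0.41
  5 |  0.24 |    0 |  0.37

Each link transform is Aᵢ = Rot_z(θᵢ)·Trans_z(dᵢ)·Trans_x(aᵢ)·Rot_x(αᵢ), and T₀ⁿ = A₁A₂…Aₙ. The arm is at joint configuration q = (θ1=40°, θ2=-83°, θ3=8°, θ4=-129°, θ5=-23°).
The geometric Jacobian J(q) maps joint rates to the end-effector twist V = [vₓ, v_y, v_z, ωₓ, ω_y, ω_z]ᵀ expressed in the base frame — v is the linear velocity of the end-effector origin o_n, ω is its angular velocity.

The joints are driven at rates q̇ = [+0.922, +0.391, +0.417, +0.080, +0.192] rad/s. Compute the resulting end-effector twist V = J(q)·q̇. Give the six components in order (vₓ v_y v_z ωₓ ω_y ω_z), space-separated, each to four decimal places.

o_n = [0.5203, -0.9944, -0.4729]
J₁: ẑ×o_n = [0.9944, 0.5203, -0.0000], ω = ẑ
J2: z=[0.6428, -0.7660, 0.0000] o=[0.1685, 0.1414, 0.0800] → [0.4236, 0.3554, -0.4606, 0.6428, -0.7660, 0.0000]
J3: z=[0.7603, 0.6380, 0.1219] o=[0.4124, -0.0847, -0.2575] → [-0.0266, 0.1770, -0.7605, 0.7603, 0.6380, 0.1219]
J4: z=[0.6495, -0.7477, -0.1381] o=[0.4142, 0.0239, -0.8374] → [-0.4132, -0.2514, -0.5821, 0.6495, -0.7477, -0.1381]
J5: z=[0.6495, -0.7477, -0.1381] o=[0.3663, -0.6068, -0.6164] → [-0.1608, -0.1144, -0.1366, 0.6495, -0.7477, -0.1381]
V = J·q̇ = [1.0074, 0.6504, -0.5700, 0.7451, -0.2368, 0.9352]

1.0074 0.6504 -0.5700 0.7451 -0.2368 0.9352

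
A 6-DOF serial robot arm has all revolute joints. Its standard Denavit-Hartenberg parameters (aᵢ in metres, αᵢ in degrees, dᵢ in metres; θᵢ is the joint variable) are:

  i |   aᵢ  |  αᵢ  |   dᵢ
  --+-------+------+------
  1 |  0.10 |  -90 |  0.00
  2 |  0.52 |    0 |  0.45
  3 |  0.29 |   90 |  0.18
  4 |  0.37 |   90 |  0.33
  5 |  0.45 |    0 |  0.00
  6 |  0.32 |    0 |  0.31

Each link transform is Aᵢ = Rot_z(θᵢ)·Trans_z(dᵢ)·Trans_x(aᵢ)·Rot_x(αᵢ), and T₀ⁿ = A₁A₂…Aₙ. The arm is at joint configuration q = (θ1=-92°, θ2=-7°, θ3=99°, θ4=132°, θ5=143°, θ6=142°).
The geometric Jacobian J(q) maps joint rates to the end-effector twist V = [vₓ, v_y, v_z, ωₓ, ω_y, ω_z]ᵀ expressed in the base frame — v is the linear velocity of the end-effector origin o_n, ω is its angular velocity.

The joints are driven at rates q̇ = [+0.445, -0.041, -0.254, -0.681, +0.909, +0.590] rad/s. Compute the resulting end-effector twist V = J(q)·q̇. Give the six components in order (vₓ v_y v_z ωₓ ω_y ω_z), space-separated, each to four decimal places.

0.4601 0.4563 0.0663 0.7327 0.6943 -0.6445

o_n = [0.8752, -0.9228, -0.4044]
J₁: ẑ×o_n = [0.9228, 0.8752, -0.0000], ω = ẑ
J2: z=[0.9994, -0.0349, 0.0000] o=[-0.0035, -0.0999, 0.0000] → [0.0141, 0.4041, -0.7917, 0.9994, -0.0349, 0.0000]
J3: z=[0.9994, -0.0349, 0.0000] o=[0.4282, -0.6315, 0.0634] → [0.0163, 0.4675, -0.2756, 0.9994, -0.0349, 0.0000]
J4: z=[-0.0349, -0.9988, -0.0349] o=[0.6085, -0.6276, -0.2265] → [0.1674, -0.0155, 0.2767, -0.0349, -0.9988, -0.0349]
J5: z=[0.6696, 0.0026, -0.7427] o=[0.8715, -0.9754, 0.0095] → [0.0380, 0.2743, 0.0353, 0.6696, 0.0026, -0.7427]
J6: z=[0.6696, 0.0026, -0.7427] o=[0.5954, -1.2282, -0.2403] → [0.2264, -0.0980, 0.2038, 0.6696, 0.0026, -0.7427]
V = J·q̇ = [0.4601, 0.4563, 0.0663, 0.7327, 0.6943, -0.6445]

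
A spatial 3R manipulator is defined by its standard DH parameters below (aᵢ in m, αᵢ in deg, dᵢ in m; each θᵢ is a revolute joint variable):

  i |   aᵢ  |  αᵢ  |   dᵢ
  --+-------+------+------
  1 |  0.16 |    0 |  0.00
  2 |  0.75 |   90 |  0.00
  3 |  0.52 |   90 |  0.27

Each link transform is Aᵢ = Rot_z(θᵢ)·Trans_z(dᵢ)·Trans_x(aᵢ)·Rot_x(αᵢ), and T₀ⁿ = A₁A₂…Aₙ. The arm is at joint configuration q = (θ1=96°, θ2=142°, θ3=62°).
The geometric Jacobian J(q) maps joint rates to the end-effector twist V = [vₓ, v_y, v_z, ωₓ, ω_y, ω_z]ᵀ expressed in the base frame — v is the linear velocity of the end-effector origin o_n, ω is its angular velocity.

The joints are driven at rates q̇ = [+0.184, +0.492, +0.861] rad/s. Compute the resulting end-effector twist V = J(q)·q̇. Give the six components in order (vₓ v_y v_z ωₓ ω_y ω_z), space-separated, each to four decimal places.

0.6534 -0.1787 0.2102 -0.7302 0.4563 0.6760

o_n = [-0.7725, -0.5409, 0.4591]
J₁: ẑ×o_n = [0.5409, -0.7725, 0.0000], ω = ẑ
J2: z=[0.0000, 0.0000, 1.0000] o=[-0.0167, 0.1591, 0.0000] → [0.7000, -0.7558, 0.0000, 0.0000, 0.0000, 1.0000]
J3: z=[-0.8480, 0.5299, 0.0000] o=[-0.4142, -0.4769, 0.0000] → [0.2433, 0.3894, 0.2441, -0.8480, 0.5299, 0.0000]
V = J·q̇ = [0.6534, -0.1787, 0.2102, -0.7302, 0.4563, 0.6760]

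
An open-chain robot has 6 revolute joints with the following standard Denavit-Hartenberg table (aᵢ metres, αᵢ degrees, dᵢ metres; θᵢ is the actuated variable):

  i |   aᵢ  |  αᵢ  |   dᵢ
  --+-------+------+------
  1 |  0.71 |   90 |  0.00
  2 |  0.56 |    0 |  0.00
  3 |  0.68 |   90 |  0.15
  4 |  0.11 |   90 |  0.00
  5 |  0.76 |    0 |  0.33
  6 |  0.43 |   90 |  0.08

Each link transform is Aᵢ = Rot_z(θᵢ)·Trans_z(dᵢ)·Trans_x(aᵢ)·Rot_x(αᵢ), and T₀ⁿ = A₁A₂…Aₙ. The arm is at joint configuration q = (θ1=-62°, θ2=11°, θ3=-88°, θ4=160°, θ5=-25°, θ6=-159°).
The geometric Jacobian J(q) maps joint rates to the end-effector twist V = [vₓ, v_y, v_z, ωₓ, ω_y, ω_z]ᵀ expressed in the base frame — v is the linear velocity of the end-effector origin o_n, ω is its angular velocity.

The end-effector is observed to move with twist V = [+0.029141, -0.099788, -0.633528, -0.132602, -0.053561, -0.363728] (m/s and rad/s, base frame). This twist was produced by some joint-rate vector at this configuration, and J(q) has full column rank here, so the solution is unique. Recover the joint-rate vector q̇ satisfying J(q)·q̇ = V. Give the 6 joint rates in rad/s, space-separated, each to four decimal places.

-0.0240 -0.8410 0.0830 0.0910 0.0930 0.8650

o_n = [0.1902, -1.7673, -0.2882]
J₁: ẑ×o_n = [1.7673, 0.1902, -0.0000], ω = ẑ
J2: z=[-0.8829, -0.4695, 0.0000] o=[0.3333, -0.6269, 0.0000] → [0.1353, -0.2545, 0.9398, -0.8829, -0.4695, 0.0000]
J3: z=[-0.8829, -0.4695, 0.0000] o=[0.5914, -1.1123, 0.1069] → [0.1855, -0.3488, 0.3901, -0.8829, -0.4695, 0.0000]
J4: z=[-0.4574, 0.8603, -0.2250] o=[0.5308, -1.3177, -0.5557] → [0.1290, 0.1990, 0.4987, -0.4574, 0.8603, -0.2250]
J5: z=[-0.7936, -0.5091, -0.3333] o=[0.4866, -1.3149, -0.4550] → [-0.2357, 0.2311, 0.2082, -0.7936, -0.5091, -0.3333]
J6: z=[-0.7936, -0.5091, -0.3333] o=[0.0953, -1.7412, 0.1379] → [0.2083, -0.3698, 0.0690, -0.7936, -0.5091, -0.3333]
q̇ = J⁺·V = [-0.0240, -0.8410, 0.0830, 0.0910, 0.0930, 0.8650]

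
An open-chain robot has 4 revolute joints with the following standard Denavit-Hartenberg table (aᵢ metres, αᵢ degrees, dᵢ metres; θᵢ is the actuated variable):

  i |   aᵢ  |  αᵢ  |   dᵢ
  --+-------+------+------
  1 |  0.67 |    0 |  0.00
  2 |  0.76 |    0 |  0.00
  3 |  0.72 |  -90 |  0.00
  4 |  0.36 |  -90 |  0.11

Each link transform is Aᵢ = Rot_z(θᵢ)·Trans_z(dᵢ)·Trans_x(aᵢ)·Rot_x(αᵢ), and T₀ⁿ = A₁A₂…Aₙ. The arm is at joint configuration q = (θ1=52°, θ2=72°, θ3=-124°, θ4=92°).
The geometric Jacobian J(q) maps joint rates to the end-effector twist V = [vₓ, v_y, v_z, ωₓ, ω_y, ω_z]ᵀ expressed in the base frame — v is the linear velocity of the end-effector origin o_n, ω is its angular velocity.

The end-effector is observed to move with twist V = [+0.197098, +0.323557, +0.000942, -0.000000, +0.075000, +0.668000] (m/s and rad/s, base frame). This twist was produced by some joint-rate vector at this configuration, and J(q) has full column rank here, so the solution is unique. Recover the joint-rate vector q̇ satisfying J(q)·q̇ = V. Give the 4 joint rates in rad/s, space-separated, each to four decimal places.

o_n = [0.6949, 1.2680, -0.3598]
J₁: ẑ×o_n = [-1.2680, 0.6949, 0.0000], ω = ẑ
J2: z=[0.0000, 0.0000, 1.0000] o=[0.4125, 0.5280, 0.0000] → [-0.7401, 0.2824, 0.0000, 0.0000, 0.0000, 1.0000]
J3: z=[0.0000, 0.0000, 1.0000] o=[-0.0125, 1.1580, 0.0000] → [-0.1100, 0.7074, 0.0000, 0.0000, 0.0000, 1.0000]
J4: z=[-0.0000, 1.0000, 0.0000] o=[0.7075, 1.1580, 0.0000] → [-0.3598, -0.0000, 0.0126, -0.0000, 1.0000, 0.0000]
q̇ = J⁺·V = [-0.4550, 0.3640, 0.7590, 0.0750]

-0.4550 0.3640 0.7590 0.0750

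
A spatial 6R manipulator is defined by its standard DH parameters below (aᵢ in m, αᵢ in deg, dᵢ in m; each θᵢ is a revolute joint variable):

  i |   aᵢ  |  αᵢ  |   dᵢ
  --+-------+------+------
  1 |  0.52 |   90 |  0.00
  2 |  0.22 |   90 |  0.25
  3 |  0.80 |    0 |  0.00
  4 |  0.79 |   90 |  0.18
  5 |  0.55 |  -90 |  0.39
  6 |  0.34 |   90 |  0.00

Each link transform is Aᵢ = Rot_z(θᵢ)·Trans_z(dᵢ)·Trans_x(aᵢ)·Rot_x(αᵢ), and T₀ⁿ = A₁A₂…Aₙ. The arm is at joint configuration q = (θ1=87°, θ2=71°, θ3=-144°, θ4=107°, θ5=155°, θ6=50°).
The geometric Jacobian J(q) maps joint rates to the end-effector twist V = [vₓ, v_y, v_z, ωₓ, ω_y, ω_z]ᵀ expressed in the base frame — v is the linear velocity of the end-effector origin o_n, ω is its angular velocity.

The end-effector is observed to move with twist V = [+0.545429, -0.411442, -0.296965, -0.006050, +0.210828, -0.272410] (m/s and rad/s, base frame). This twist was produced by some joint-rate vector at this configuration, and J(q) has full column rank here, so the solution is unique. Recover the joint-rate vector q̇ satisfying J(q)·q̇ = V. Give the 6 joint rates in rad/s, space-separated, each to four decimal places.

0.1700 0.7260 -0.8770 0.8600 0.8040 -0.3970

o_n = [-0.3346, 0.8758, -0.5714]
J₁: ẑ×o_n = [-0.8758, -0.3346, 0.0000], ω = ẑ
J2: z=[0.9986, -0.0523, 0.0000] o=[0.0272, 0.5193, 0.0000] → [0.0299, 0.5706, 0.3371, 0.9986, -0.0523, 0.0000]
J3: z=[0.0495, 0.9442, -0.3256] o=[0.2806, 0.5777, 0.2080] → [-0.6389, 0.2389, 0.5956, 0.0495, 0.9442, -0.3256]
J4: z=[0.0495, 0.9442, -0.3256] o=[-0.2000, 0.3919, -0.4039] → [-0.0006, 0.0521, 0.1510, 0.0495, 0.9442, -0.3256]
J5: z=[-0.8078, -0.1539, -0.5690] o=[-0.6551, 0.7919, 0.1340] → [0.1563, -0.7523, -0.0185, -0.8078, -0.1539, -0.5690]
J6: z=[0.2034, -0.9788, -0.0241] o=[-0.6659, 0.8062, -0.5400] → [0.0324, -0.0016, 0.3384, 0.2034, -0.9788, -0.0241]
q̇ = J⁺·V = [0.1700, 0.7260, -0.8770, 0.8600, 0.8040, -0.3970]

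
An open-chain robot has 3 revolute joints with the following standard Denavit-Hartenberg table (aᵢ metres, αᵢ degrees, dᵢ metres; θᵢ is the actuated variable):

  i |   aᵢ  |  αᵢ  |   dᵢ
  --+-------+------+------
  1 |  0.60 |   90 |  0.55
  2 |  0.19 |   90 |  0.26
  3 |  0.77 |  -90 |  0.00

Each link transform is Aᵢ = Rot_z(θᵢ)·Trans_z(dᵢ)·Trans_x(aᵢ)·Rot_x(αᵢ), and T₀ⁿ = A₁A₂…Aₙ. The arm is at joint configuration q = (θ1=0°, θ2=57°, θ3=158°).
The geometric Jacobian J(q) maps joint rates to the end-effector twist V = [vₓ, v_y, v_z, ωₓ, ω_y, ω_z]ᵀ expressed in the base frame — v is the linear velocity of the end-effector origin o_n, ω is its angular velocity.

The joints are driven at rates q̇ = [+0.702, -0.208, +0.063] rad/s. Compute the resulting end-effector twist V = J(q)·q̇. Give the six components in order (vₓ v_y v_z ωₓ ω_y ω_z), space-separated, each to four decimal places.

0.2837 0.2659 0.0441 0.0528 0.2080 0.6677

o_n = [0.3146, -0.5484, 0.1106]
J₁: ẑ×o_n = [0.5484, 0.3146, -0.0000], ω = ẑ
J2: z=[0.0000, -1.0000, 0.0000] o=[0.6000, 0.0000, 0.5500] → [0.4394, -0.0000, -0.2854, 0.0000, -1.0000, 0.0000]
J3: z=[0.8387, -0.0000, -0.5446] o=[0.7035, -0.2600, 0.7093] → [-0.1571, 0.7139, -0.2419, 0.8387, -0.0000, -0.5446]
V = J·q̇ = [0.2837, 0.2659, 0.0441, 0.0528, 0.2080, 0.6677]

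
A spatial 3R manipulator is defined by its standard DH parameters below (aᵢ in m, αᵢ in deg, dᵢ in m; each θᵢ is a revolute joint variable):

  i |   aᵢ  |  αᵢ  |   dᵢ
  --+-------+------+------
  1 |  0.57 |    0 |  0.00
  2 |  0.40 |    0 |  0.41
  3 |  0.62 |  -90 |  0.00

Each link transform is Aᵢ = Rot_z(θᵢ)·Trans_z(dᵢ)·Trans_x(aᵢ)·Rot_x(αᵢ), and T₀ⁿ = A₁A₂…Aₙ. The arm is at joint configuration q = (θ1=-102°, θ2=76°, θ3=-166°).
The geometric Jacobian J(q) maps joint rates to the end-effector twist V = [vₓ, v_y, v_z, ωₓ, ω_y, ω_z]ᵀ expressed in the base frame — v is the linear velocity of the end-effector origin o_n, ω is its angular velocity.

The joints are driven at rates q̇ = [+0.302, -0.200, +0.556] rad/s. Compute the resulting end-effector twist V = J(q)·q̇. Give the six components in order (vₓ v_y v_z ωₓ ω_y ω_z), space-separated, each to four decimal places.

o_n = [-0.3654, -0.6040, 0.4100]
J₁: ẑ×o_n = [0.6040, -0.3654, 0.0000], ω = ẑ
J2: z=[0.0000, 0.0000, 1.0000] o=[-0.1185, -0.5575, 0.0000] → [0.0464, -0.2469, 0.0000, 0.0000, 0.0000, 1.0000]
J3: z=[0.0000, 0.0000, 1.0000] o=[0.2410, -0.7329, 0.4100] → [-0.1289, -0.6065, 0.0000, 0.0000, 0.0000, 1.0000]
V = J·q̇ = [0.1014, -0.3982, 0.0000, 0.0000, 0.0000, 0.6580]

0.1014 -0.3982 0.0000 0.0000 0.0000 0.6580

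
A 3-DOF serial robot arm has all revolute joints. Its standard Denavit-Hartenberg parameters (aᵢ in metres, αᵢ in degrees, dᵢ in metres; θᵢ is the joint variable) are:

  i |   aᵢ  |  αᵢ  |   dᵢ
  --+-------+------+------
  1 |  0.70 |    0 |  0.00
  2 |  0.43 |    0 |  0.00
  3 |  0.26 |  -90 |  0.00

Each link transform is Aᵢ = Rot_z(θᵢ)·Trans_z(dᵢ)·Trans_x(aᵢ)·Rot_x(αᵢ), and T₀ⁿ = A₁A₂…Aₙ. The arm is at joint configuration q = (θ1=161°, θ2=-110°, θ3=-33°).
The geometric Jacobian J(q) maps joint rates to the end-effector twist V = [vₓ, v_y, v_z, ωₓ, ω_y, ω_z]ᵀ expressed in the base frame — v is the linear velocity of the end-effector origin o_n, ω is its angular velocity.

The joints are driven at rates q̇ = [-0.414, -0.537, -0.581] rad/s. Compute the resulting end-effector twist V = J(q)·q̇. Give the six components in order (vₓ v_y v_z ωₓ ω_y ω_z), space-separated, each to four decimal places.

o_n = [-0.1440, 0.6424, 0.0000]
J₁: ẑ×o_n = [-0.6424, -0.1440, 0.0000], ω = ẑ
J2: z=[0.0000, 0.0000, 1.0000] o=[-0.6619, 0.2279, 0.0000] → [-0.4145, 0.5179, 0.0000, 0.0000, 0.0000, 1.0000]
J3: z=[0.0000, 0.0000, 1.0000] o=[-0.3913, 0.5621, 0.0000] → [-0.0803, 0.2473, 0.0000, 0.0000, 0.0000, 1.0000]
V = J·q̇ = [0.5352, -0.3622, 0.0000, 0.0000, 0.0000, -1.5320]

0.5352 -0.3622 0.0000 0.0000 0.0000 -1.5320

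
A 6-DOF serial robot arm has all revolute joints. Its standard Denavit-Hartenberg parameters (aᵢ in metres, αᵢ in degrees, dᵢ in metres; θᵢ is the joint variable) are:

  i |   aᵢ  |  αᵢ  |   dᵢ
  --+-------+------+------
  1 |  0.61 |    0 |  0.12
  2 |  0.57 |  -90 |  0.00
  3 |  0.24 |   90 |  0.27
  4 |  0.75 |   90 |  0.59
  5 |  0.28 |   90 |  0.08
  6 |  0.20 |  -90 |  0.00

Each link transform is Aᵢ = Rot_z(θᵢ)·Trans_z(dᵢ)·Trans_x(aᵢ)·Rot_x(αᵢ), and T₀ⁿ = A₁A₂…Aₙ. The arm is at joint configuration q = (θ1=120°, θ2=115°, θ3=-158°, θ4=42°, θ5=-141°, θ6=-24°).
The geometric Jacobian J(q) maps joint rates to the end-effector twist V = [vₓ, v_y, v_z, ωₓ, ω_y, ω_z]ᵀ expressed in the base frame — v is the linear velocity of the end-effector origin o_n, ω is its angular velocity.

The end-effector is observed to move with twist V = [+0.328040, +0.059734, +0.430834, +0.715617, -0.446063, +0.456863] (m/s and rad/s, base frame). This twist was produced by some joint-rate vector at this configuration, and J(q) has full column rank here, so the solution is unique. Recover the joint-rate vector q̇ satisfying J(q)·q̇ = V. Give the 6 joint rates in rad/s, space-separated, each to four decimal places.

-0.6790 0.2180 0.6590 -0.3290 0.1220 -0.6500

o_n = [0.1497, 0.2497, 0.0412]
J₁: ẑ×o_n = [-0.2497, 0.1497, 0.0000], ω = ẑ
J2: z=[0.0000, 0.0000, 1.0000] o=[-0.3050, 0.5283, 0.1200] → [0.2786, 0.4547, -0.0000, 0.0000, 0.0000, 1.0000]
J3: z=[0.8192, -0.5736, 0.0000] o=[-0.6319, 0.0614, 0.1200] → [0.0452, 0.0645, 0.6026, 0.8192, -0.5736, 0.0000]
J4: z=[0.2149, 0.3069, -0.9272] o=[-0.2831, 0.0888, 0.2099] → [0.0975, -0.3651, -0.0982, 0.2149, 0.3069, -0.9272]
J5: z=[-0.2529, 0.9345, 0.2507] o=[0.5511, 0.4053, -0.1283] → [0.1974, -0.0577, 0.4145, -0.2529, 0.9345, 0.2507]
J6: z=[-0.4267, 0.1248, -0.8958] o=[0.2878, 0.3867, -0.0055] → [-0.1168, 0.1436, 0.0757, -0.4267, 0.1248, -0.8958]
q̇ = J⁺·V = [-0.6790, 0.2180, 0.6590, -0.3290, 0.1220, -0.6500]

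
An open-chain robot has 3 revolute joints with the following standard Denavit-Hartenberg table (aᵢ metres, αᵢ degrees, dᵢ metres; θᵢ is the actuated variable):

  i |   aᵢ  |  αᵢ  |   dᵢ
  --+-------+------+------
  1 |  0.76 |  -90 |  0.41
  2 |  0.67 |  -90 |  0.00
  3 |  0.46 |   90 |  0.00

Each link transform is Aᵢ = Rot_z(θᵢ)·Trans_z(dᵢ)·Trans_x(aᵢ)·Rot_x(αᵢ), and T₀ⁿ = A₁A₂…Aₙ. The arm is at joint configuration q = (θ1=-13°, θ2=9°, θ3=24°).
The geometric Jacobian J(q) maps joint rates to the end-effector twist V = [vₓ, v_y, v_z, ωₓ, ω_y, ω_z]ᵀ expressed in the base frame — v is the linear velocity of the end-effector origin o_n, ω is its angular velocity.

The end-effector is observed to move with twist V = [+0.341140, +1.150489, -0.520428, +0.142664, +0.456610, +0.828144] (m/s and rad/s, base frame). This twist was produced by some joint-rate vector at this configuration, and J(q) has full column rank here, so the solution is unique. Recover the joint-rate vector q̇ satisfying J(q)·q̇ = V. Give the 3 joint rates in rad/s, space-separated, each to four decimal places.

0.5990 0.4770 -0.2320

o_n = [1.7476, -0.5955, 0.2395]
J₁: ẑ×o_n = [0.5955, 1.7476, -0.0000], ω = ẑ
J2: z=[0.2250, 0.9744, 0.0000] o=[0.7405, -0.1710, 0.4100] → [-0.1662, 0.0384, -1.0768, 0.2250, 0.9744, 0.0000]
J3: z=[-0.1524, 0.0352, -0.9877] o=[1.3853, -0.3198, 0.3052] → [-0.2746, -0.3679, 0.0293, -0.1524, 0.0352, -0.9877]
q̇ = J⁺·V = [0.5990, 0.4770, -0.2320]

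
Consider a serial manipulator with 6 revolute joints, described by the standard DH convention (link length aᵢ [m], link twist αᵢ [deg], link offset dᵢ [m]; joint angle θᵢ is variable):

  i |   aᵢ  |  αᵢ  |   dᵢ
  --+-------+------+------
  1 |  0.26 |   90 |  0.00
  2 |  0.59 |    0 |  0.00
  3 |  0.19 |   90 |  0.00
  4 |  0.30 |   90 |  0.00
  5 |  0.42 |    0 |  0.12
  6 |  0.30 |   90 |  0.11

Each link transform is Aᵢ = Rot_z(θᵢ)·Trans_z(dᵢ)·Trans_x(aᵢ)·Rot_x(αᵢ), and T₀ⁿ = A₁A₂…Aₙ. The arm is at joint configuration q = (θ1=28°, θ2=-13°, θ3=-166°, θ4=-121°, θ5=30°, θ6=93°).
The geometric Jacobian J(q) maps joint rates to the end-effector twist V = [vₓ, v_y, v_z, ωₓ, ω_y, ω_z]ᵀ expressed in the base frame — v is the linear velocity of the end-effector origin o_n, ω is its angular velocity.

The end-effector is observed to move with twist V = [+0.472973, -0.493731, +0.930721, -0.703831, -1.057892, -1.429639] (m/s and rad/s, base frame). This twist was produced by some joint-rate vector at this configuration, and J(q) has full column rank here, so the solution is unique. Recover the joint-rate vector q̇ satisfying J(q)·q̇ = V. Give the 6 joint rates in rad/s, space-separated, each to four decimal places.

-0.6050 0.9500 0.3340 -0.8050 -0.4650 -0.8560

o_n = [0.8181, 0.7866, 0.3334]
J₁: ẑ×o_n = [-0.7866, 0.8181, 0.0000], ω = ẑ
J2: z=[0.4695, -0.8829, 0.0000] o=[0.2296, 0.1221, 0.0000] → [-0.2944, -0.1565, 0.8316, 0.4695, -0.8829, 0.0000]
J3: z=[0.4695, -0.8829, 0.0000] o=[0.7372, 0.3920, -0.1327] → [-0.4116, -0.2188, 0.2567, 0.4695, -0.8829, 0.0000]
J4: z=[-0.0154, -0.0082, 0.9998] o=[0.5694, 0.3028, -0.1360] → [-0.4876, 0.2559, -0.0054, -0.0154, -0.0082, 0.9998]
J5: z=[0.9985, -0.0524, 0.0150] o=[0.5851, 0.6023, -0.1333] → [-0.0272, -0.4626, 0.1962, 0.9985, -0.0524, 0.0150]
J6: z=[0.9985, -0.0524, 0.0150] o=[0.7207, 0.9576, 0.0817] → [-0.0106, -0.2499, -0.1656, 0.9985, -0.0524, 0.0150]
q̇ = J⁺·V = [-0.6050, 0.9500, 0.3340, -0.8050, -0.4650, -0.8560]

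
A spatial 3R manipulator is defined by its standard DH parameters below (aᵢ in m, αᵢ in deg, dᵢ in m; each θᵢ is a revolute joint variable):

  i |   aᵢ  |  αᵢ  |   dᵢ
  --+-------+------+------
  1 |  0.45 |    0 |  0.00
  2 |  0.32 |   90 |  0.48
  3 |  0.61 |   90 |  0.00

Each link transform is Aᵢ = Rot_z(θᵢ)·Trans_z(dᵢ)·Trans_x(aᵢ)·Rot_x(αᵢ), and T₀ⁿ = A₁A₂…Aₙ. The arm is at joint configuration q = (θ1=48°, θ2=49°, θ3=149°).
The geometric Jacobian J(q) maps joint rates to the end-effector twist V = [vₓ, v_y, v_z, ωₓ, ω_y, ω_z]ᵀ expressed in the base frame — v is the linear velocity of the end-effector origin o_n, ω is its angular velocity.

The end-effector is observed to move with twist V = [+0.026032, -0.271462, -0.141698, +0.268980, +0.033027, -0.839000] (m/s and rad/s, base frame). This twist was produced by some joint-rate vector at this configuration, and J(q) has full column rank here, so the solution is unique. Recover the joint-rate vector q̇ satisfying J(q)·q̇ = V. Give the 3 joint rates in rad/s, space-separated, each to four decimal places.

-0.5520 -0.2870 0.2710

o_n = [0.3258, 0.1331, 0.7942]
J₁: ẑ×o_n = [-0.1331, 0.3258, 0.0000], ω = ẑ
J2: z=[0.0000, 0.0000, 1.0000] o=[0.3011, 0.3344, 0.0000] → [0.2014, 0.0247, -0.0000, 0.0000, 0.0000, 1.0000]
J3: z=[0.9925, 0.1219, 0.0000] o=[0.2621, 0.6520, 0.4800] → [0.0383, -0.3118, -0.5229, 0.9925, 0.1219, 0.0000]
q̇ = J⁺·V = [-0.5520, -0.2870, 0.2710]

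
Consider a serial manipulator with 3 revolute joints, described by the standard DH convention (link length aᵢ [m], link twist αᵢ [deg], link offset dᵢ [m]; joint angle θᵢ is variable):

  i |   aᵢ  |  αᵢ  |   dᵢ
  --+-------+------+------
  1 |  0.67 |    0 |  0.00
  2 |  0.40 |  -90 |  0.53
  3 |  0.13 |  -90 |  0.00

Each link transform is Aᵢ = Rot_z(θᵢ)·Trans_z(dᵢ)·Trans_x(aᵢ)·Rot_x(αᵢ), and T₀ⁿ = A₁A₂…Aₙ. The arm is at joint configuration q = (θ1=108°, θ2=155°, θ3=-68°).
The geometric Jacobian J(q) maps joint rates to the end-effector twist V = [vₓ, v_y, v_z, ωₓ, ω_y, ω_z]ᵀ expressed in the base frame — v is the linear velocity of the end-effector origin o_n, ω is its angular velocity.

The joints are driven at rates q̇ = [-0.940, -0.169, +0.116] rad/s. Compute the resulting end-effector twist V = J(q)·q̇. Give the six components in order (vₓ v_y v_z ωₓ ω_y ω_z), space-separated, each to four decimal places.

o_n = [-0.2617, 0.1919, 0.6505]
J₁: ẑ×o_n = [-0.1919, -0.2617, 0.0000], ω = ẑ
J2: z=[0.0000, 0.0000, 1.0000] o=[-0.2070, 0.6372, 0.0000] → [0.4454, -0.0547, 0.0000, 0.0000, 0.0000, 1.0000]
J3: z=[0.9925, -0.1219, 0.0000] o=[-0.2558, 0.2402, 0.5300] → [-0.0147, -0.1196, -0.0487, 0.9925, -0.1219, 0.0000]
V = J·q̇ = [0.1034, 0.2414, -0.0056, 0.1151, -0.0141, -1.1090]

0.1034 0.2414 -0.0056 0.1151 -0.0141 -1.1090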